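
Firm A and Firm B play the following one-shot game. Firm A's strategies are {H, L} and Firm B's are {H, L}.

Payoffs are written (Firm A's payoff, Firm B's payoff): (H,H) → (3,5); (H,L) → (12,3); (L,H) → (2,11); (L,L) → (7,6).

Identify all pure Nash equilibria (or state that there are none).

(H, H): Firm A gets 3 ≥ 2 from L, and Firm B gets 5 ≥ 3 from L — Nash equilibrium.
(H, L): Firm B prefers H (5 > 3) — not an equilibrium.
(L, H): Firm A prefers H (3 > 2) — not an equilibrium.
(L, L): Firm A prefers H (12 > 7); Firm B prefers H (11 > 6) — not an equilibrium.

(H, H)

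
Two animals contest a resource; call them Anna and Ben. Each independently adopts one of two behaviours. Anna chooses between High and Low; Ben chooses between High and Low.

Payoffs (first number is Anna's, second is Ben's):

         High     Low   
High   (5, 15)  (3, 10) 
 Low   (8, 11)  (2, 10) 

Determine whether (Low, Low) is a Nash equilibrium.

At (Low, Low), Anna earns 2; switching to High would give 3, so Anna would deviate.
Ben earns 10; switching to High would give 11, so Ben would deviate.
Since at least one player can profitably deviate, this is not a Nash equilibrium.

No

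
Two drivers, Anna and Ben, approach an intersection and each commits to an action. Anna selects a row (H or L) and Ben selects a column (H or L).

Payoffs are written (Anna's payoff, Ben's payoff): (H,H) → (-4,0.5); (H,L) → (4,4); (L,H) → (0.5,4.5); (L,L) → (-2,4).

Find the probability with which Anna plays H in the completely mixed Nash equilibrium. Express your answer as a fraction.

1/8

Let r be the probability that Anna plays H. In a completely mixed equilibrium, Ben must be indifferent between H and L.
Ben's expected payoff from H is 0.5r + 4.5(1−r); from L it is 4r + 4(1−r).
Setting these equal: −4r + 4.5 = 4, so r = 1/8.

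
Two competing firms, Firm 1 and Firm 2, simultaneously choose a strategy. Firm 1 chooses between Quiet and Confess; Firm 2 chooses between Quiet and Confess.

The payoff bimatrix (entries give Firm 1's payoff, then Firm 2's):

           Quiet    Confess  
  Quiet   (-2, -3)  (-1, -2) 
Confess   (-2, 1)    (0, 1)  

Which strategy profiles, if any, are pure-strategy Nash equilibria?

(Confess, Quiet) and (Confess, Confess)

(Quiet, Quiet): Firm 2 prefers Confess (-2 > -3) — not an equilibrium.
(Quiet, Confess): Firm 1 prefers Confess (0 > -1) — not an equilibrium.
(Confess, Quiet): Firm 1 gets -2 ≥ -2 from Quiet, and Firm 2 gets 1 ≥ 1 from Confess — Nash equilibrium.
(Confess, Confess): Firm 1 gets 0 ≥ -1 from Quiet, and Firm 2 gets 1 ≥ 1 from Quiet — Nash equilibrium.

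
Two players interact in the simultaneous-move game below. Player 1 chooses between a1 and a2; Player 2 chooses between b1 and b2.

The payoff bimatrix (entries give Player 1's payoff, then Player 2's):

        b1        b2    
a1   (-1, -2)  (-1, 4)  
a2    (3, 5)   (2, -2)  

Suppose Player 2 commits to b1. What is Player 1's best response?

a2

Against b1, Player 1 earns -1 from a1 and 3 from a2.
So a2 is the best response.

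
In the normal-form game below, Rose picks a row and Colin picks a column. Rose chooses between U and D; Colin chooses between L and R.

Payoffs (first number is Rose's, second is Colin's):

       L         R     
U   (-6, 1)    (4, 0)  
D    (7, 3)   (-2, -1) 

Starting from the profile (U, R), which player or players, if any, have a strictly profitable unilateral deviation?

Colin

Rose at (U, R) earns 4; deviating to D yields -2 — not better.
Colin earns 0; deviating to L yields 1 — a strict improvement.
Only Colin has a strictly profitable deviation.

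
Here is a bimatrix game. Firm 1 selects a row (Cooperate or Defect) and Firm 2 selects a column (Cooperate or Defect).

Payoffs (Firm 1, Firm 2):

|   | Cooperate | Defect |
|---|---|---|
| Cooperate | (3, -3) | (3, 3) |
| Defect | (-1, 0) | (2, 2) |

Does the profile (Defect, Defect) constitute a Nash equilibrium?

No

At (Defect, Defect), Firm 1 earns 2; switching to Cooperate would give 3, so Firm 1 would deviate.
Firm 2 earns 2; switching to Cooperate would give 0, so Firm 2 has no profitable deviation.
Since at least one player can profitably deviate, this is not a Nash equilibrium.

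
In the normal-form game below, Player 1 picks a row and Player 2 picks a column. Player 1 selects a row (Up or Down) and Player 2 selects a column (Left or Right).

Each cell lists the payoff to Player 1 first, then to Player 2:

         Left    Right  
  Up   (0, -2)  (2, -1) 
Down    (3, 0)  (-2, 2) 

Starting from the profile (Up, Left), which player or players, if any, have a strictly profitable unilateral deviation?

Both

Player 1 at (Up, Left) earns 0; deviating to Down yields 3 — a strict improvement.
Player 2 earns -2; deviating to Right yields -1 — a strict improvement.
Both Player 1 and Player 2 have strictly profitable deviations.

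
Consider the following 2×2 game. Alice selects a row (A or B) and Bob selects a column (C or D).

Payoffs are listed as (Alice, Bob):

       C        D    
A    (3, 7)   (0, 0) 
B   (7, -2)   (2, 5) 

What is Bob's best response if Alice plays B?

D

Against B, Bob earns -2 from C and 5 from D.
So D is the best response.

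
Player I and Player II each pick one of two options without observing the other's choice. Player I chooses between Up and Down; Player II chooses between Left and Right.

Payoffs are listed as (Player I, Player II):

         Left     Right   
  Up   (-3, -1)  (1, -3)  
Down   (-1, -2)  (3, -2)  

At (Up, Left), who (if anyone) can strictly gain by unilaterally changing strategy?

Player I

Player I at (Up, Left) earns -3; deviating to Down yields -1 — a strict improvement.
Player II earns -1; deviating to Right yields -3 — not better.
Only Player I has a strictly profitable deviation.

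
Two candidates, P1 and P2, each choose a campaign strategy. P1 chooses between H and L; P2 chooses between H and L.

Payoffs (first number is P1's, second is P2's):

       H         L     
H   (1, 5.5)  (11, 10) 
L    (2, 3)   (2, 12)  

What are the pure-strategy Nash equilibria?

(H, H): P1 prefers L (2 > 1); P2 prefers L (10 > 5.5) — not an equilibrium.
(H, L): P1 gets 11 ≥ 2 from L, and P2 gets 10 ≥ 5.5 from H — Nash equilibrium.
(L, H): P2 prefers L (12 > 3) — not an equilibrium.
(L, L): P1 prefers H (11 > 2) — not an equilibrium.

(H, L)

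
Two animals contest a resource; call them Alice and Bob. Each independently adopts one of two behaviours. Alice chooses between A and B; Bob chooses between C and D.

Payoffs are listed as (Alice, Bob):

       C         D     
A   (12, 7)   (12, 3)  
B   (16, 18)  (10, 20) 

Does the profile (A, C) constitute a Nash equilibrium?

No

At (A, C), Alice earns 12; switching to B would give 16, so Alice would deviate.
Bob earns 7; switching to D would give 3, so Bob has no profitable deviation.
Since at least one player can profitably deviate, this is not a Nash equilibrium.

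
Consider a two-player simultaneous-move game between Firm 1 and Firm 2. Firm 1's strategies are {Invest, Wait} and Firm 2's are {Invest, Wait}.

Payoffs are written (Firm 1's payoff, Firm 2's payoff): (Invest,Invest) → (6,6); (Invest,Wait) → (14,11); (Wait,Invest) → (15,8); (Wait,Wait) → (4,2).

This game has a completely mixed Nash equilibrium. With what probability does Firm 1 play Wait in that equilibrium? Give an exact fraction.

5/11

Let r be the probability that Firm 1 plays Invest. In a completely mixed equilibrium, Firm 2 must be indifferent between Invest and Wait.
Firm 2's expected payoff from Invest is 6r + 8(1−r); from Wait it is 11r + 2(1−r).
Setting these equal: −2r + 8 = 9r + 2, so r = 6/11.
Therefore Firm 1 plays Wait with probability 1 − 6/11 = 5/11.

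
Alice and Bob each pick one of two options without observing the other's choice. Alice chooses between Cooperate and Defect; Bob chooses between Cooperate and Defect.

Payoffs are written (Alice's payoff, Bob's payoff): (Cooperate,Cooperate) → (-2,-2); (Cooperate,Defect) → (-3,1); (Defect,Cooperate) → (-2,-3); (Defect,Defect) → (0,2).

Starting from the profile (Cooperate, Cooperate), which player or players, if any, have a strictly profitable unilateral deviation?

Bob

Alice at (Cooperate, Cooperate) earns -2; deviating to Defect yields -2 — not better.
Bob earns -2; deviating to Defect yields 1 — a strict improvement.
Only Bob has a strictly profitable deviation.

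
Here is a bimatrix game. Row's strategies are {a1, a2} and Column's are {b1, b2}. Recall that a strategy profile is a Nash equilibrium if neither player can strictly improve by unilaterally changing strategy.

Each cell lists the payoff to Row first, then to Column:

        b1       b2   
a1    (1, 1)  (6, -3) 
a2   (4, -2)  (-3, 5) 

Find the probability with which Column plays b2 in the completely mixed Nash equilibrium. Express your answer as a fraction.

Let y be the probability that Column plays b1. In a completely mixed equilibrium, Row must be indifferent between a1 and a2.
Row's expected payoff from a1 is y + 6(1−y); from a2 it is 4y − 3(1−y).
Setting these equal: −5y + 6 = 7y − 3, so y = 3/4.
Therefore Column plays b2 with probability 1 − 3/4 = 1/4.

1/4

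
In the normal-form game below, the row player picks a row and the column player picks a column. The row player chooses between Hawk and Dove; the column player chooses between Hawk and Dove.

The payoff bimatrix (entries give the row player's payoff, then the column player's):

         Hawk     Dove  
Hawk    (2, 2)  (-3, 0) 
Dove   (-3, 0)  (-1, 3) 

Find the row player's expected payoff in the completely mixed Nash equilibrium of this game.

-11/7

First find y, the probability the column player plays Hawk, from the row player's indifference between Hawk and Dove: 2y − 3(1−y) = −3y − (1−y), giving y = 2/7.
Since the row player is indifferent in equilibrium, the row player's expected payoff equals the payoff from either row against (2/7, 5/7). Using Hawk: 2(2/7) − 3(5/7) = -11/7.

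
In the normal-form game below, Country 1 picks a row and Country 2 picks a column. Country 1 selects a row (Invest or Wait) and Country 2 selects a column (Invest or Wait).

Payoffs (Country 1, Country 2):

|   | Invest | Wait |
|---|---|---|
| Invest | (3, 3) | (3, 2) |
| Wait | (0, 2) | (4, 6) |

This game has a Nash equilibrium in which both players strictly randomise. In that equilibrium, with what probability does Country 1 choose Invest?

Let x be the probability that Country 1 plays Invest. In a completely mixed equilibrium, Country 2 must be indifferent between Invest and Wait.
Country 2's expected payoff from Invest is 3x + 2(1−x); from Wait it is 2x + 6(1−x).
Setting these equal: x + 2 = −4x + 6, so x = 4/5.

4/5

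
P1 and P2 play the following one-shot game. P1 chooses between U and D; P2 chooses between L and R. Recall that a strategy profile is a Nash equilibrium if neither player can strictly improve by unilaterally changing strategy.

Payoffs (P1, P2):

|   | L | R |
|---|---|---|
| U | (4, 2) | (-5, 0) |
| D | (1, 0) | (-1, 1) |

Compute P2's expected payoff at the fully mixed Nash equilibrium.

2/3

First find x, the probability P1 plays U, from P2's indifference between L and R: 2x = (1−x), giving x = 1/3.
Since P2 is indifferent in equilibrium, P2's expected payoff equals the payoff from either column against (1/3, 2/3). Using L: 2(1/3) = 2/3.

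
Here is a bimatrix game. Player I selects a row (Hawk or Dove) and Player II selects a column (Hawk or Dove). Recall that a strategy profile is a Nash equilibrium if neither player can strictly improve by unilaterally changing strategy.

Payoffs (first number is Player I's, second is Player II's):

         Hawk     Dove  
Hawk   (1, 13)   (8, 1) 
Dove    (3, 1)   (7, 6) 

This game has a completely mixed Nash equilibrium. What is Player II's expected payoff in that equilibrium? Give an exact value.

First find x, the probability Player I plays Hawk, from Player II's indifference between Hawk and Dove: 13x + (1−x) = x + 6(1−x), giving x = 5/17.
Since Player II is indifferent in equilibrium, Player II's expected payoff equals the payoff from either column against (5/17, 12/17). Using Hawk: 13(5/17) + (12/17) = 77/17.

77/17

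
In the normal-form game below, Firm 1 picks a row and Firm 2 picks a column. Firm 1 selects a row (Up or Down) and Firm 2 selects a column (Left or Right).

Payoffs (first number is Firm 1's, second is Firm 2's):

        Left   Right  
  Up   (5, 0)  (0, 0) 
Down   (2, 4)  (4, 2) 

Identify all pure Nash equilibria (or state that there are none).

(Up, Left)

(Up, Left): Firm 1 gets 5 ≥ 2 from Down, and Firm 2 gets 0 ≥ 0 from Right — Nash equilibrium.
(Up, Right): Firm 1 prefers Down (4 > 0) — not an equilibrium.
(Down, Left): Firm 1 prefers Up (5 > 2) — not an equilibrium.
(Down, Right): Firm 2 prefers Left (4 > 2) — not an equilibrium.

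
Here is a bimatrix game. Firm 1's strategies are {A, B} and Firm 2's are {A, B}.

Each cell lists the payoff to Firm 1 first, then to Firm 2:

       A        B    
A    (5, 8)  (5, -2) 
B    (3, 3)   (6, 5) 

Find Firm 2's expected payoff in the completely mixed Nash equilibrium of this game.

23/6

First find x, the probability Firm 1 plays A, from Firm 2's indifference between A and B: 8x + 3(1−x) = −2x + 5(1−x), giving x = 1/6.
Since Firm 2 is indifferent in equilibrium, Firm 2's expected payoff equals the payoff from either column against (1/6, 5/6). Using A: 8(1/6) + 3(5/6) = 23/6.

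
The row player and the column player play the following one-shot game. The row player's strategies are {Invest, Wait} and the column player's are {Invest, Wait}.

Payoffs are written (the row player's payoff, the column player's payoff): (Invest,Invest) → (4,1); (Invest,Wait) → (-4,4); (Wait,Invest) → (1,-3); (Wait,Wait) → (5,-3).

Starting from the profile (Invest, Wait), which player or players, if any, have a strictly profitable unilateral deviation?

The row player at (Invest, Wait) earns -4; deviating to Wait yields 5 — a strict improvement.
The column player earns 4; deviating to Invest yields 1 — not better.
Only the row player has a strictly profitable deviation.

The row player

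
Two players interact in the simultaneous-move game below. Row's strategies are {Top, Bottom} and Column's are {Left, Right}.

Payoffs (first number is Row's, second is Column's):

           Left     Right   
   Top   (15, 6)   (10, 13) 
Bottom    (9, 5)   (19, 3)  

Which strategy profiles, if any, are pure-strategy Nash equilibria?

none

(Top, Left): Column prefers Right (13 > 6) — not an equilibrium.
(Top, Right): Row prefers Bottom (19 > 10) — not an equilibrium.
(Bottom, Left): Row prefers Top (15 > 9) — not an equilibrium.
(Bottom, Right): Column prefers Left (5 > 3) — not an equilibrium.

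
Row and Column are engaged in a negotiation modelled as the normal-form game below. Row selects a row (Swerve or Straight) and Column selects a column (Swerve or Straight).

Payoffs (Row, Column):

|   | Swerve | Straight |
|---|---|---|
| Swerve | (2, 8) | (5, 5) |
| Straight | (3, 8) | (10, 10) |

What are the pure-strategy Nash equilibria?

(Swerve, Swerve): Row prefers Straight (3 > 2) — not an equilibrium.
(Swerve, Straight): Row prefers Straight (10 > 5); Column prefers Swerve (8 > 5) — not an equilibrium.
(Straight, Swerve): Column prefers Straight (10 > 8) — not an equilibrium.
(Straight, Straight): Row gets 10 ≥ 5 from Swerve, and Column gets 10 ≥ 8 from Swerve — Nash equilibrium.

(Straight, Straight)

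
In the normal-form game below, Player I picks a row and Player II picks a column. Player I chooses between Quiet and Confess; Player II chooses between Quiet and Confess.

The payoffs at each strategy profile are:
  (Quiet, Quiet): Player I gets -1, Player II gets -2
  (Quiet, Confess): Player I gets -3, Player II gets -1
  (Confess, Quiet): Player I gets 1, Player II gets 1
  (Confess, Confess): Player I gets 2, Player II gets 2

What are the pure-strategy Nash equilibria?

(Confess, Confess)

(Quiet, Quiet): Player I prefers Confess (1 > -1); Player II prefers Confess (-1 > -2) — not an equilibrium.
(Quiet, Confess): Player I prefers Confess (2 > -3) — not an equilibrium.
(Confess, Quiet): Player II prefers Confess (2 > 1) — not an equilibrium.
(Confess, Confess): Player I gets 2 ≥ -3 from Quiet, and Player II gets 2 ≥ 1 from Quiet — Nash equilibrium.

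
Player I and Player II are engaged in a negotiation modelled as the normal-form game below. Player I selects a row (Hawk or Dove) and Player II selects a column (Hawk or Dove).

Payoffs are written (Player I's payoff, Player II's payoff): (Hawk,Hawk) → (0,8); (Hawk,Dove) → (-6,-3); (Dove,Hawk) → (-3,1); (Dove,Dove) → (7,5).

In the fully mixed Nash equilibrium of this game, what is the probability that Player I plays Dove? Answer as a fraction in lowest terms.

Let r be the probability that Player I plays Hawk. In a completely mixed equilibrium, Player II must be indifferent between Hawk and Dove.
Player II's expected payoff from Hawk is 8r + (1−r); from Dove it is −3r + 5(1−r).
Setting these equal: 7r + 1 = −8r + 5, so r = 4/15.
Therefore Player I plays Dove with probability 1 − 4/15 = 11/15.

11/15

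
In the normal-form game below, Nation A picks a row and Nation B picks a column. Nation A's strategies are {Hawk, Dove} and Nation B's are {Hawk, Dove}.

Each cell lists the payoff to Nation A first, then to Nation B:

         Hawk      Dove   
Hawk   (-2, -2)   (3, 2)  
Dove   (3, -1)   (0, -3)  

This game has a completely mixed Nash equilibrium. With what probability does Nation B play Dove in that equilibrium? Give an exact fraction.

5/8

Let q be the probability that Nation B plays Hawk. In a completely mixed equilibrium, Nation A must be indifferent between Hawk and Dove.
Nation A's expected payoff from Hawk is −2q + 3(1−q); from Dove it is 3q.
Setting these equal: −5q + 3 = 3q, so q = 3/8.
Therefore Nation B plays Dove with probability 1 − 3/8 = 5/8.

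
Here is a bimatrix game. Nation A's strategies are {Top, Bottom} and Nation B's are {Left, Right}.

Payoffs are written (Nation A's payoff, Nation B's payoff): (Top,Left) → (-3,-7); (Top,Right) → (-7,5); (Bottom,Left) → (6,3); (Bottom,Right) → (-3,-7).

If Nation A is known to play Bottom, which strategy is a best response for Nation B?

Left

Against Bottom, Nation B earns 3 from Left and -7 from Right.
So Left is the best response.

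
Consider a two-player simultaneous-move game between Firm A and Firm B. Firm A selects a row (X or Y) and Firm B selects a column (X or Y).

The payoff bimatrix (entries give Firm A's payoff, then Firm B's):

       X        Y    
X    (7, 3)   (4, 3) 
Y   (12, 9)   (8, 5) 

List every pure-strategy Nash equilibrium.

(Y, X)

(X, X): Firm A prefers Y (12 > 7) — not an equilibrium.
(X, Y): Firm A prefers Y (8 > 4) — not an equilibrium.
(Y, X): Firm A gets 12 ≥ 7 from X, and Firm B gets 9 ≥ 5 from Y — Nash equilibrium.
(Y, Y): Firm B prefers X (9 > 5) — not an equilibrium.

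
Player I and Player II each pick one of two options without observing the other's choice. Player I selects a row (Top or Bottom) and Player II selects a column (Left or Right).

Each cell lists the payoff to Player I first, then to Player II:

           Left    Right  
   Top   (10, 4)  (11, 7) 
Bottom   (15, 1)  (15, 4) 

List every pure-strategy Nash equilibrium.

(Top, Left): Player I prefers Bottom (15 > 10); Player II prefers Right (7 > 4) — not an equilibrium.
(Top, Right): Player I prefers Bottom (15 > 11) — not an equilibrium.
(Bottom, Left): Player II prefers Right (4 > 1) — not an equilibrium.
(Bottom, Right): Player I gets 15 ≥ 11 from Top, and Player II gets 4 ≥ 1 from Left — Nash equilibrium.

(Bottom, Right)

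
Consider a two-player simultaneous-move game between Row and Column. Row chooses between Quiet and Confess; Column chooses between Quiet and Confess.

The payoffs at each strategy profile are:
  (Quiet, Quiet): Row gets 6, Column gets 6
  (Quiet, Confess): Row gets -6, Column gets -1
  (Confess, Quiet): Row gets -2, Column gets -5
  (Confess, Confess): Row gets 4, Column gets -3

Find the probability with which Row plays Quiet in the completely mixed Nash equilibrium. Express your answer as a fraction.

2/9

Let x be the probability that Row plays Quiet. In a completely mixed equilibrium, Column must be indifferent between Quiet and Confess.
Column's expected payoff from Quiet is 6x − 5(1−x); from Confess it is −x − 3(1−x).
Setting these equal: 11x − 5 = 2x − 3, so x = 2/9.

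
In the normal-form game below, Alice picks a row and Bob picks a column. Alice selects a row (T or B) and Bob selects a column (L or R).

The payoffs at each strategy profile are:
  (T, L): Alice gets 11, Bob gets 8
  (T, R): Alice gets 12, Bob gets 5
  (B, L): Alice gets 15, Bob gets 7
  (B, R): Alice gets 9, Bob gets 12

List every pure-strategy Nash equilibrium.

(T, L): Alice prefers B (15 > 11) — not an equilibrium.
(T, R): Bob prefers L (8 > 5) — not an equilibrium.
(B, L): Bob prefers R (12 > 7) — not an equilibrium.
(B, R): Alice prefers T (12 > 9) — not an equilibrium.

none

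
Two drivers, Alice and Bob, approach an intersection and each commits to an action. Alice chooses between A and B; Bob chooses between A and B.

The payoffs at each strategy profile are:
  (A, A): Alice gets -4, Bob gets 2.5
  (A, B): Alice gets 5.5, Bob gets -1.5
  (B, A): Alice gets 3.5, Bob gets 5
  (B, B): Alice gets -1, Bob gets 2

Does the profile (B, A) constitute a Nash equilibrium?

At (B, A), Alice earns 3.5; switching to A would give -4, so Alice has no profitable deviation.
Bob earns 5; switching to B would give 2, so Bob has no profitable deviation.
Neither player can gain by a unilateral deviation, so this profile is a Nash equilibrium.

Yes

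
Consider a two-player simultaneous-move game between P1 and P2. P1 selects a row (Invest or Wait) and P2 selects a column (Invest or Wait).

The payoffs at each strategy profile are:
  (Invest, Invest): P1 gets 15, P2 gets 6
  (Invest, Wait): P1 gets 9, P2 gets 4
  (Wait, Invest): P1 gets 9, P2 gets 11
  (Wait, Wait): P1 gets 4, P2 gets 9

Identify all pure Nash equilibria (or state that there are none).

(Invest, Invest)

(Invest, Invest): P1 gets 15 ≥ 9 from Wait, and P2 gets 6 ≥ 4 from Wait — Nash equilibrium.
(Invest, Wait): P2 prefers Invest (6 > 4) — not an equilibrium.
(Wait, Invest): P1 prefers Invest (15 > 9) — not an equilibrium.
(Wait, Wait): P1 prefers Invest (9 > 4); P2 prefers Invest (11 > 9) — not an equilibrium.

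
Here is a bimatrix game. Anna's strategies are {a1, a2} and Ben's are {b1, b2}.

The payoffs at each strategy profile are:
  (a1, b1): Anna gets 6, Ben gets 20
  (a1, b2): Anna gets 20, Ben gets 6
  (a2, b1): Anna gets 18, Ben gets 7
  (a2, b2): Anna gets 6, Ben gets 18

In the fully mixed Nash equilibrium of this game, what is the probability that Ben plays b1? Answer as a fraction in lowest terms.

7/13

Let y be the probability that Ben plays b1. In a completely mixed equilibrium, Anna must be indifferent between a1 and a2.
Anna's expected payoff from a1 is 6y + 20(1−y); from a2 it is 18y + 6(1−y).
Setting these equal: −14y + 20 = 12y + 6, so y = 7/13.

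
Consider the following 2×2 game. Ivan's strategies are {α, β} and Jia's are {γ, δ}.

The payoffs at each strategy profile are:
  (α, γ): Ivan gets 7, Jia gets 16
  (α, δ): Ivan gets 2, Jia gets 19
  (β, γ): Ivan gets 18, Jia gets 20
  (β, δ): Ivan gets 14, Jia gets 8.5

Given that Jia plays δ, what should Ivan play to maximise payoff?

β

Against δ, Ivan earns 2 from α and 14 from β.
So β is the best response.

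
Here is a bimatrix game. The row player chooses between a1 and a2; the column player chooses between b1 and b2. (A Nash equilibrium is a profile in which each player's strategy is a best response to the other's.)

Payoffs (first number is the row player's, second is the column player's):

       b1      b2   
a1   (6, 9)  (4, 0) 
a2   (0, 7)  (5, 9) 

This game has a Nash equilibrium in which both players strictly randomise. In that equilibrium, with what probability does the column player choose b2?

6/7

Let y be the probability that the column player plays b1. In a completely mixed equilibrium, the row player must be indifferent between a1 and a2.
The row player's expected payoff from a1 is 6y + 4(1−y); from a2 it is 5(1−y).
Setting these equal: 2y + 4 = −5y + 5, so y = 1/7.
Therefore the column player plays b2 with probability 1 − 1/7 = 6/7.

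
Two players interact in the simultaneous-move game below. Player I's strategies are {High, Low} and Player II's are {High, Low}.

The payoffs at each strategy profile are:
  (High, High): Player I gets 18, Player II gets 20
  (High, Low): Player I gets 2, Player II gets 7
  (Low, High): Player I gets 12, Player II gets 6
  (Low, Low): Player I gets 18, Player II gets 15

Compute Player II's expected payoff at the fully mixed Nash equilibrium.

129/11

First find x, the probability Player I plays High, from Player II's indifference between High and Low: 20x + 6(1−x) = 7x + 15(1−x), giving x = 9/22.
Since Player II is indifferent in equilibrium, Player II's expected payoff equals the payoff from either column against (9/22, 13/22). Using High: 20(9/22) + 6(13/22) = 129/11.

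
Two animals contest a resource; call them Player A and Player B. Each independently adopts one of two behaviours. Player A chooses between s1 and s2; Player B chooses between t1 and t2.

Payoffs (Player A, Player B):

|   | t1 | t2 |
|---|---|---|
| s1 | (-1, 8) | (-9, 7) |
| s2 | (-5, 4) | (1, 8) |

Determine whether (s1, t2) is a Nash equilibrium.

No

At (s1, t2), Player A earns -9; switching to s2 would give 1, so Player A would deviate.
Player B earns 7; switching to t1 would give 8, so Player B would deviate.
Since at least one player can profitably deviate, this is not a Nash equilibrium.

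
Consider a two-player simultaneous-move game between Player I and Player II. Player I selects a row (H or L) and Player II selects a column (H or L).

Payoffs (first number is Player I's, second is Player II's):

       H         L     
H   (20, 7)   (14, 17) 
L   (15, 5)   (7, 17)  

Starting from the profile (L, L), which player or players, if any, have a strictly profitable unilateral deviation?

Player I

Player I at (L, L) earns 7; deviating to H yields 14 — a strict improvement.
Player II earns 17; deviating to H yields 5 — not better.
Only Player I has a strictly profitable deviation.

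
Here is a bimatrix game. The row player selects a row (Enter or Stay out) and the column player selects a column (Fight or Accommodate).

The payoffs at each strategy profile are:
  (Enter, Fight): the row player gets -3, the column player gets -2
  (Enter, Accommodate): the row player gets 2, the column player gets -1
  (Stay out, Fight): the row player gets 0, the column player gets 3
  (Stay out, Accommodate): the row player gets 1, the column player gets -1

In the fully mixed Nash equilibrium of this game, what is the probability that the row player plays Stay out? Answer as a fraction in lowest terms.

Let p be the probability that the row player plays Enter. In a completely mixed equilibrium, the column player must be indifferent between Fight and Accommodate.
The column player's expected payoff from Fight is −2p + 3(1−p); from Accommodate it is −p − (1−p).
Setting these equal: −5p + 3 = -1, so p = 4/5.
Therefore the row player plays Stay out with probability 1 − 4/5 = 1/5.

1/5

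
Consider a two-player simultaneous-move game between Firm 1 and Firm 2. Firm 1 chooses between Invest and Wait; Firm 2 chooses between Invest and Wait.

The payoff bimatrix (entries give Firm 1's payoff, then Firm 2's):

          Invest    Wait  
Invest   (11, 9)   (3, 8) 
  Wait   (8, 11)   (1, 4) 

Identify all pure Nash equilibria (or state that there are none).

(Invest, Invest): Firm 1 gets 11 ≥ 8 from Wait, and Firm 2 gets 9 ≥ 8 from Wait — Nash equilibrium.
(Invest, Wait): Firm 2 prefers Invest (9 > 8) — not an equilibrium.
(Wait, Invest): Firm 1 prefers Invest (11 > 8) — not an equilibrium.
(Wait, Wait): Firm 1 prefers Invest (3 > 1); Firm 2 prefers Invest (11 > 4) — not an equilibrium.

(Invest, Invest)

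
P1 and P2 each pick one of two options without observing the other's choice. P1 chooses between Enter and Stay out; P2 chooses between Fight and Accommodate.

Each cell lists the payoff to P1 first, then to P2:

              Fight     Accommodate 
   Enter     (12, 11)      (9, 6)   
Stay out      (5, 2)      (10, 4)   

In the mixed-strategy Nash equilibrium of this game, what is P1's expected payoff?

75/8

First find q, the probability P2 plays Fight, from P1's indifference between Enter and Stay out: 12q + 9(1−q) = 5q + 10(1−q), giving q = 1/8.
Since P1 is indifferent in equilibrium, P1's expected payoff equals the payoff from either row against (1/8, 7/8). Using Enter: 12(1/8) + 9(7/8) = 75/8.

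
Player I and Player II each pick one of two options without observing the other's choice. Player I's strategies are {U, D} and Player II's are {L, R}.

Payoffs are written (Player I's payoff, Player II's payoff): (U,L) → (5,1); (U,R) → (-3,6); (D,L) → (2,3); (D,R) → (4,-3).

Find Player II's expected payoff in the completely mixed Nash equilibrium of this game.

21/11

First find x, the probability Player I plays U, from Player II's indifference between L and R: x + 3(1−x) = 6x − 3(1−x), giving x = 6/11.
Since Player II is indifferent in equilibrium, Player II's expected payoff equals the payoff from either column against (6/11, 5/11). Using L: (6/11) + 3(5/11) = 21/11.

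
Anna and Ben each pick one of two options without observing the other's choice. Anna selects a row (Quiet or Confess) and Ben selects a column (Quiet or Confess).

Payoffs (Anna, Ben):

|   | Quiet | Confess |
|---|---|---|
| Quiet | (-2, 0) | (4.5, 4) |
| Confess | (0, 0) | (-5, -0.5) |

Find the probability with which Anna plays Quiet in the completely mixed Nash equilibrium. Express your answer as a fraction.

1/9

Let r be the probability that Anna plays Quiet. In a completely mixed equilibrium, Ben must be indifferent between Quiet and Confess.
Ben's expected payoff from Quiet is 0; from Confess it is 4r − 0.5(1−r).
Setting these equal: 0 = 4.5r − 0.5, so r = 1/9.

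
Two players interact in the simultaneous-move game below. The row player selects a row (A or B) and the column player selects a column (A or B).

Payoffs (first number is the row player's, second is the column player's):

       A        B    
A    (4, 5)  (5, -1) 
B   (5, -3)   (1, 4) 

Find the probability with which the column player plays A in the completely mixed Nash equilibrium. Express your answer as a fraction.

4/5

Let y be the probability that the column player plays A. In a completely mixed equilibrium, the row player must be indifferent between A and B.
The row player's expected payoff from A is 4y + 5(1−y); from B it is 5y + (1−y).
Setting these equal: −y + 5 = 4y + 1, so y = 4/5.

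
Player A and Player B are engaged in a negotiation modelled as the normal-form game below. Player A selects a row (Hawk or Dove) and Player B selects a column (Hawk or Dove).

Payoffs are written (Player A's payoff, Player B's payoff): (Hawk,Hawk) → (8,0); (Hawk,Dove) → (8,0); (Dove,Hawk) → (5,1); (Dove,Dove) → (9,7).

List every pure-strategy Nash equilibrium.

(Hawk, Hawk): Player A gets 8 ≥ 5 from Dove, and Player B gets 0 ≥ 0 from Dove — Nash equilibrium.
(Hawk, Dove): Player A prefers Dove (9 > 8) — not an equilibrium.
(Dove, Hawk): Player A prefers Hawk (8 > 5); Player B prefers Dove (7 > 1) — not an equilibrium.
(Dove, Dove): Player A gets 9 ≥ 8 from Hawk, and Player B gets 7 ≥ 1 from Hawk — Nash equilibrium.

(Hawk, Hawk) and (Dove, Dove)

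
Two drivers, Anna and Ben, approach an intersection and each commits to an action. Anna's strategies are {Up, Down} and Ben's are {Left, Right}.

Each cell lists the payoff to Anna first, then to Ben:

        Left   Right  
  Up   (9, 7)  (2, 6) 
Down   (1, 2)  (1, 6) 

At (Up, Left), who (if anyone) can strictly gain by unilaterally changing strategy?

Neither

Anna at (Up, Left) earns 9; deviating to Down yields 1 — not better.
Ben earns 7; deviating to Right yields 6 — not better.
Neither player can strictly improve; the profile is a Nash equilibrium.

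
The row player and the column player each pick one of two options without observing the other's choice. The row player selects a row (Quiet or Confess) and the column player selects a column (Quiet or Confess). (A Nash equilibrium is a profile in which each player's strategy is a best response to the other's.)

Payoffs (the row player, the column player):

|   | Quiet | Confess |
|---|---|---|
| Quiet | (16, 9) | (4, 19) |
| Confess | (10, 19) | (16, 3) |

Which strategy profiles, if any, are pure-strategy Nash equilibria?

none

(Quiet, Quiet): the column player prefers Confess (19 > 9) — not an equilibrium.
(Quiet, Confess): the row player prefers Confess (16 > 4) — not an equilibrium.
(Confess, Quiet): the row player prefers Quiet (16 > 10) — not an equilibrium.
(Confess, Confess): the column player prefers Quiet (19 > 3) — not an equilibrium.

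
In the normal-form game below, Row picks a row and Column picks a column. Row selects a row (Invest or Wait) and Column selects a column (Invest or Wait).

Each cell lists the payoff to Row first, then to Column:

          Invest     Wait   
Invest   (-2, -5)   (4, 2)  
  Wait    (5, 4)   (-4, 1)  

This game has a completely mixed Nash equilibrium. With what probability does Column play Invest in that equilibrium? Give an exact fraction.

Let q be the probability that Column plays Invest. In a completely mixed equilibrium, Row must be indifferent between Invest and Wait.
Row's expected payoff from Invest is −2q + 4(1−q); from Wait it is 5q − 4(1−q).
Setting these equal: −6q + 4 = 9q − 4, so q = 8/15.

8/15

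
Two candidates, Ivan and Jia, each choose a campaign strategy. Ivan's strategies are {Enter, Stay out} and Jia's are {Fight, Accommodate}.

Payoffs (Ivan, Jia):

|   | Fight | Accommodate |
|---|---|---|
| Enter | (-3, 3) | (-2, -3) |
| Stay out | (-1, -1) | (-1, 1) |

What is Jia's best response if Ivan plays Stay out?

Against Stay out, Jia earns -1 from Fight and 1 from Accommodate.
So Accommodate is the best response.

Accommodate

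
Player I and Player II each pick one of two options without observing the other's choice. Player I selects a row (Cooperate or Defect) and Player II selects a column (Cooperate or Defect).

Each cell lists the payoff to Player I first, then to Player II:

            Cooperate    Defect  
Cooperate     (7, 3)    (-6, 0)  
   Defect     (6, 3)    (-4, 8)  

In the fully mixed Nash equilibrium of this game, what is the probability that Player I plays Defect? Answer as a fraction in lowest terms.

Let x be the probability that Player I plays Cooperate. In a completely mixed equilibrium, Player II must be indifferent between Cooperate and Defect.
Player II's expected payoff from Cooperate is 3x + 3(1−x); from Defect it is 8(1−x).
Setting these equal: 3 = −8x + 8, so x = 5/8.
Therefore Player I plays Defect with probability 1 − 5/8 = 3/8.

3/8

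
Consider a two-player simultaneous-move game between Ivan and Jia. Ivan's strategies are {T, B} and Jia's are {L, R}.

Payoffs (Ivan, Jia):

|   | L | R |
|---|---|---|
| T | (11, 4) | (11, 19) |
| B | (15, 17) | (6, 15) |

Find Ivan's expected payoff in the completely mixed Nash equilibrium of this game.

11

First find y, the probability Jia plays L, from Ivan's indifference between T and B: 11y + 11(1−y) = 15y + 6(1−y), giving y = 5/9.
Since Ivan is indifferent in equilibrium, Ivan's expected payoff equals the payoff from either row against (5/9, 4/9). Using T: 11(5/9) + 11(4/9) = 11.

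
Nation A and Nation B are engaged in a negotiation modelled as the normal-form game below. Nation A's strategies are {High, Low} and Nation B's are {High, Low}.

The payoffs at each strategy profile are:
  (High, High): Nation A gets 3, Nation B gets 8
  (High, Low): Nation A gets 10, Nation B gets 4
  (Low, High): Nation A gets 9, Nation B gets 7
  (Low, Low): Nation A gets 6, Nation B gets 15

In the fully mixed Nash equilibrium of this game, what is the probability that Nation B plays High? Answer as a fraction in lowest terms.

Let c be the probability that Nation B plays High. In a completely mixed equilibrium, Nation A must be indifferent between High and Low.
Nation A's expected payoff from High is 3c + 10(1−c); from Low it is 9c + 6(1−c).
Setting these equal: −7c + 10 = 3c + 6, so c = 2/5.

2/5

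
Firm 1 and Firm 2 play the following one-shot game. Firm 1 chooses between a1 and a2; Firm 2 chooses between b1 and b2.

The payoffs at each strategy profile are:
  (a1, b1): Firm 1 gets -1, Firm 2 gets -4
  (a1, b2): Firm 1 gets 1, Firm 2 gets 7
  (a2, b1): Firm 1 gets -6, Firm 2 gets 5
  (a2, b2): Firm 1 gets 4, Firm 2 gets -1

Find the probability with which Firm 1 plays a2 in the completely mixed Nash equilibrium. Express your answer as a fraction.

Let x be the probability that Firm 1 plays a1. In a completely mixed equilibrium, Firm 2 must be indifferent between b1 and b2.
Firm 2's expected payoff from b1 is −4x + 5(1−x); from b2 it is 7x − (1−x).
Setting these equal: −9x + 5 = 8x − 1, so x = 6/17.
Therefore Firm 1 plays a2 with probability 1 − 6/17 = 11/17.

11/17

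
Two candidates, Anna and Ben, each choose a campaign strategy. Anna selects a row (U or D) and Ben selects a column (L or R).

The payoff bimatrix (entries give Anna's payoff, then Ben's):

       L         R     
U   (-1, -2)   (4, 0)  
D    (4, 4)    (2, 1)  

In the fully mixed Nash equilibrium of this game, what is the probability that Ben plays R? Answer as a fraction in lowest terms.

5/7

Let y be the probability that Ben plays L. In a completely mixed equilibrium, Anna must be indifferent between U and D.
Anna's expected payoff from U is −y + 4(1−y); from D it is 4y + 2(1−y).
Setting these equal: −5y + 4 = 2y + 2, so y = 2/7.
Therefore Ben plays R with probability 1 − 2/7 = 5/7.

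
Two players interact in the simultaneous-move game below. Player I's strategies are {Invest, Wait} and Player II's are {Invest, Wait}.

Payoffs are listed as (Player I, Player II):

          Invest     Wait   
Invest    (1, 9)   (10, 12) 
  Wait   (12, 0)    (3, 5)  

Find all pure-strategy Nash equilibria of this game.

(Invest, Wait)

(Invest, Invest): Player I prefers Wait (12 > 1); Player II prefers Wait (12 > 9) — not an equilibrium.
(Invest, Wait): Player I gets 10 ≥ 3 from Wait, and Player II gets 12 ≥ 9 from Invest — Nash equilibrium.
(Wait, Invest): Player II prefers Wait (5 > 0) — not an equilibrium.
(Wait, Wait): Player I prefers Invest (10 > 3) — not an equilibrium.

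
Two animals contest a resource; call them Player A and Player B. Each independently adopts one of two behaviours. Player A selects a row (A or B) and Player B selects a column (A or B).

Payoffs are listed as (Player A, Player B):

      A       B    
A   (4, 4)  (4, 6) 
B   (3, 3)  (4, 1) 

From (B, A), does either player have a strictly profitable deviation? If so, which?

Player A

Player A at (B, A) earns 3; deviating to A yields 4 — a strict improvement.
Player B earns 3; deviating to B yields 1 — not better.
Only Player A has a strictly profitable deviation.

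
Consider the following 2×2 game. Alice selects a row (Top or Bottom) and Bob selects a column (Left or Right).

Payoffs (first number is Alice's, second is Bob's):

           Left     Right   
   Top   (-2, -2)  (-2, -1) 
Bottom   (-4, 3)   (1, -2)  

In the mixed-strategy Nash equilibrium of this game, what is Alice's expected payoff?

First find y, the probability Bob plays Left, from Alice's indifference between Top and Bottom: −2y − 2(1−y) = −4y + (1−y), giving y = 3/5.
Since Alice is indifferent in equilibrium, Alice's expected payoff equals the payoff from either row against (3/5, 2/5). Using Top: −2(3/5) − 2(2/5) = -2.

-2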